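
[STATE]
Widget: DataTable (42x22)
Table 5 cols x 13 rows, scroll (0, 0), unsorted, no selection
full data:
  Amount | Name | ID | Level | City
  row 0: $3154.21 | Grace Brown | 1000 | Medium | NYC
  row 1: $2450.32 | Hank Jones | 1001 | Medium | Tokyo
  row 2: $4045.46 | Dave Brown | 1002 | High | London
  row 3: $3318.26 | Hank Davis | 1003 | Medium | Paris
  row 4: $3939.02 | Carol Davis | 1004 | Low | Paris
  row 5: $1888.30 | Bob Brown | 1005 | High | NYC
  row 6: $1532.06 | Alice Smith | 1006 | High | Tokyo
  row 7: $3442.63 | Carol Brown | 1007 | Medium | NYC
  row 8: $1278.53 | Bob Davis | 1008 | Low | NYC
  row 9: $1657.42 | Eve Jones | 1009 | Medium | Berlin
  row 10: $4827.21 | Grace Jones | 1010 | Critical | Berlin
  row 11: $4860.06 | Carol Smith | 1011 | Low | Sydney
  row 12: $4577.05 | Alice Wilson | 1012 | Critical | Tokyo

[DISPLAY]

Amount  │Name        │ID  │Level   │City  
────────┼────────────┼────┼────────┼──────
$3154.21│Grace Brown │1000│Medium  │NYC   
$2450.32│Hank Jones  │1001│Medium  │Tokyo 
$4045.46│Dave Brown  │1002│High    │London
$3318.26│Hank Davis  │1003│Medium  │Paris 
$3939.02│Carol Davis │1004│Low     │Paris 
$1888.30│Bob Brown   │1005│High    │NYC   
$1532.06│Alice Smith │1006│High    │Tokyo 
$3442.63│Carol Brown │1007│Medium  │NYC   
$1278.53│Bob Davis   │1008│Low     │NYC   
$1657.42│Eve Jones   │1009│Medium  │Berlin
$4827.21│Grace Jones │1010│Critical│Berlin
$4860.06│Carol Smith │1011│Low     │Sydney
$4577.05│Alice Wilson│1012│Critical│Tokyo 
                                          
                                          
                                          
                                          
                                          
                                          
                                          


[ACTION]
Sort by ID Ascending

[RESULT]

Amount  │Name        │ID ▲│Level   │City  
────────┼────────────┼────┼────────┼──────
$3154.21│Grace Brown │1000│Medium  │NYC   
$2450.32│Hank Jones  │1001│Medium  │Tokyo 
$4045.46│Dave Brown  │1002│High    │London
$3318.26│Hank Davis  │1003│Medium  │Paris 
$3939.02│Carol Davis │1004│Low     │Paris 
$1888.30│Bob Brown   │1005│High    │NYC   
$1532.06│Alice Smith │1006│High    │Tokyo 
$3442.63│Carol Brown │1007│Medium  │NYC   
$1278.53│Bob Davis   │1008│Low     │NYC   
$1657.42│Eve Jones   │1009│Medium  │Berlin
$4827.21│Grace Jones │1010│Critical│Berlin
$4860.06│Carol Smith │1011│Low     │Sydney
$4577.05│Alice Wilson│1012│Critical│Tokyo 
                                          
                                          
                                          
                                          
                                          
                                          
                                          


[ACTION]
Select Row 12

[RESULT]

Amount  │Name        │ID ▲│Level   │City  
────────┼────────────┼────┼────────┼──────
$3154.21│Grace Brown │1000│Medium  │NYC   
$2450.32│Hank Jones  │1001│Medium  │Tokyo 
$4045.46│Dave Brown  │1002│High    │London
$3318.26│Hank Davis  │1003│Medium  │Paris 
$3939.02│Carol Davis │1004│Low     │Paris 
$1888.30│Bob Brown   │1005│High    │NYC   
$1532.06│Alice Smith │1006│High    │Tokyo 
$3442.63│Carol Brown │1007│Medium  │NYC   
$1278.53│Bob Davis   │1008│Low     │NYC   
$1657.42│Eve Jones   │1009│Medium  │Berlin
$4827.21│Grace Jones │1010│Critical│Berlin
$4860.06│Carol Smith │1011│Low     │Sydney
>4577.05│Alice Wilson│1012│Critical│Tokyo 
                                          
                                          
                                          
                                          
                                          
                                          
                                          


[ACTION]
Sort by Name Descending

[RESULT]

Amount  │Name       ▼│ID  │Level   │City  
────────┼────────────┼────┼────────┼──────
$2450.32│Hank Jones  │1001│Medium  │Tokyo 
$3318.26│Hank Davis  │1003│Medium  │Paris 
$4827.21│Grace Jones │1010│Critical│Berlin
$3154.21│Grace Brown │1000│Medium  │NYC   
$1657.42│Eve Jones   │1009│Medium  │Berlin
$4045.46│Dave Brown  │1002│High    │London
$4860.06│Carol Smith │1011│Low     │Sydney
$3939.02│Carol Davis │1004│Low     │Paris 
$3442.63│Carol Brown │1007│Medium  │NYC   
$1278.53│Bob Davis   │1008│Low     │NYC   
$1888.30│Bob Brown   │1005│High    │NYC   
$4577.05│Alice Wilson│1012│Critical│Tokyo 
>1532.06│Alice Smith │1006│High    │Tokyo 
                                          
                                          
                                          
                                          
                                          
                                          
                                          


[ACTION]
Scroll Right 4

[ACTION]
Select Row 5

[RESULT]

Amount  │Name       ▼│ID  │Level   │City  
────────┼────────────┼────┼────────┼──────
$2450.32│Hank Jones  │1001│Medium  │Tokyo 
$3318.26│Hank Davis  │1003│Medium  │Paris 
$4827.21│Grace Jones │1010│Critical│Berlin
$3154.21│Grace Brown │1000│Medium  │NYC   
$1657.42│Eve Jones   │1009│Medium  │Berlin
>4045.46│Dave Brown  │1002│High    │London
$4860.06│Carol Smith │1011│Low     │Sydney
$3939.02│Carol Davis │1004│Low     │Paris 
$3442.63│Carol Brown │1007│Medium  │NYC   
$1278.53│Bob Davis   │1008│Low     │NYC   
$1888.30│Bob Brown   │1005│High    │NYC   
$4577.05│Alice Wilson│1012│Critical│Tokyo 
$1532.06│Alice Smith │1006│High    │Tokyo 
                                          
                                          
                                          
                                          
                                          
                                          
                                          


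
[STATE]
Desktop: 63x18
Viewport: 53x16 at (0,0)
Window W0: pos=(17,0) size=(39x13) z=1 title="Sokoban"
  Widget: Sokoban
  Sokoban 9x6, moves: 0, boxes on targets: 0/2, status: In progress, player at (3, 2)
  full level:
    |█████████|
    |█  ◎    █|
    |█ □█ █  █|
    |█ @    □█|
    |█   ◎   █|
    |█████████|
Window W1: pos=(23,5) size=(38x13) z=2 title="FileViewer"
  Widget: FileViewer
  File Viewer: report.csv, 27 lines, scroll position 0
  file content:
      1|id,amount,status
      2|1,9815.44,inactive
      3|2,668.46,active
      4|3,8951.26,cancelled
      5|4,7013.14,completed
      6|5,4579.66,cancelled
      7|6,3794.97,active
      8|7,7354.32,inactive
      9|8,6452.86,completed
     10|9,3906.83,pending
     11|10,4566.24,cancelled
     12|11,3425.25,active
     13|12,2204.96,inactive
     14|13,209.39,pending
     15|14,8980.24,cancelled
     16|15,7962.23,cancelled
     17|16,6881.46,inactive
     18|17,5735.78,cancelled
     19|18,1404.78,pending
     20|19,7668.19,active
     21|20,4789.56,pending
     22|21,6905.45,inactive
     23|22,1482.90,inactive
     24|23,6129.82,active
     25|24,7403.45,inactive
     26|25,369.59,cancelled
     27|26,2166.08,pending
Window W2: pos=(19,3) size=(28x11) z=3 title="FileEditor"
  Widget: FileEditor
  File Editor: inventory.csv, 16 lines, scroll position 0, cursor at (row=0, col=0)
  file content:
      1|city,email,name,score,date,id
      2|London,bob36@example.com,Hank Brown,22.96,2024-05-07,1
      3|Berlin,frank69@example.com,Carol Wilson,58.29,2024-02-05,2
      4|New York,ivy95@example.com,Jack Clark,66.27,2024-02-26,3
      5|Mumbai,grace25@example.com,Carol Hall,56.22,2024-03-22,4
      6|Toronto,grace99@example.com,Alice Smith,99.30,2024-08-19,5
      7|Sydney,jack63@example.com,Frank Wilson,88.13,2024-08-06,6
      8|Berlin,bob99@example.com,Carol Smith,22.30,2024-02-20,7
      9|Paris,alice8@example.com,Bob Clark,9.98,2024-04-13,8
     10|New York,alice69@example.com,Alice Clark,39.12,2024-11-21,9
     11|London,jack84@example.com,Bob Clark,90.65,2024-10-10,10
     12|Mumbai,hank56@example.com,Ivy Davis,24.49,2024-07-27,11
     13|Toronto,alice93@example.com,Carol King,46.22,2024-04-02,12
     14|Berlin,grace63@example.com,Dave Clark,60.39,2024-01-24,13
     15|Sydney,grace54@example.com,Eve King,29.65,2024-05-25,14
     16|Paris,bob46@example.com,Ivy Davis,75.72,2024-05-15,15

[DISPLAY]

                 ┏━━━━━━━━━━━━━━━━━━━━━━━━━━━━━━━━━━━
                 ┃ Sokoban                           
                 ┠───────────────────────────────────
                 ┃█┏━━━━━━━━━━━━━━━━━━━━━━━━━━┓      
                 ┃█┃ FileEditor               ┃      
                 ┃█┠──────────────────────────┨━━━━━━
                 ┃█┃█ity,email,name,score,dat▲┃      
                 ┃█┃London,bob36@example.com,█┃──────
                 ┃█┃Berlin,frank69@example.co░┃      
                 ┃M┃New York,ivy95@example.co░┃      
                 ┃ ┃Mumbai,grace25@example.co░┃      
                 ┃ ┃Toronto,grace99@example.c░┃      
                 ┗━┃Sydney,jack63@example.com▼┃      
                   ┗━━━━━━━━━━━━━━━━━━━━━━━━━━┛      
                       ┃6,3794.97,active             
                       ┃7,7354.32,inactive           


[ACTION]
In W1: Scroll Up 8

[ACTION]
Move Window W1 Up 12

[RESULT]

                 ┏━━━━━┏━━━━━━━━━━━━━━━━━━━━━━━━━━━━━
                 ┃ Soko┃ FileViewer                  
                 ┠─────┠─────────────────────────────
                 ┃█┏━━━━━━━━━━━━━━━━━━━━━━━━━━┓      
                 ┃█┃ FileEditor               ┃      
                 ┃█┠──────────────────────────┨      
                 ┃█┃█ity,email,name,score,dat▲┃      
                 ┃█┃London,bob36@example.com,█┃      
                 ┃█┃Berlin,frank69@example.co░┃      
                 ┃M┃New York,ivy95@example.co░┃      
                 ┃ ┃Mumbai,grace25@example.co░┃      
                 ┃ ┃Toronto,grace99@example.c░┃      
                 ┗━┃Sydney,jack63@example.com▼┃━━━━━━
                   ┗━━━━━━━━━━━━━━━━━━━━━━━━━━┛      
                                                     
                                                     


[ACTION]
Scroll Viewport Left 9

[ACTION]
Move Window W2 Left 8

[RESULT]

                 ┏━━━━━┏━━━━━━━━━━━━━━━━━━━━━━━━━━━━━
                 ┃ Soko┃ FileViewer                  
                 ┠─────┠─────────────────────────────
           ┏━━━━━━━━━━━━━━━━━━━━━━━━━━┓s             
           ┃ FileEditor               ┃ive           
           ┠──────────────────────────┨              
           ┃█ity,email,name,score,dat▲┃lled          
           ┃London,bob36@example.com,█┃eted          
           ┃Berlin,frank69@example.co░┃lled          
           ┃New York,ivy95@example.co░┃e             
           ┃Mumbai,grace25@example.co░┃ive           
           ┃Toronto,grace99@example.c░┃eted          
           ┃Sydney,jack63@example.com▼┃━━━━━━━━━━━━━━
           ┗━━━━━━━━━━━━━━━━━━━━━━━━━━┛              
                                                     
                                                     


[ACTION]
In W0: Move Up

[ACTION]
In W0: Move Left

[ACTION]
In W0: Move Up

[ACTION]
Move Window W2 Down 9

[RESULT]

                 ┏━━━━━┏━━━━━━━━━━━━━━━━━━━━━━━━━━━━━
                 ┃ Soko┃ FileViewer                  
                 ┠─────┠─────────────────────────────
                 ┃█████┃id,amount,status             
                 ┃█@□◎ ┃1,9815.44,inactive           
                 ┃█  █ ┃2,668.46,active              
                 ┃█    ┃3,8951.26,cancelled          
           ┏━━━━━━━━━━━━━━━━━━━━━━━━━━┓eted          
           ┃ FileEditor               ┃lled          
           ┠──────────────────────────┨e             
           ┃█ity,email,name,score,dat▲┃ive           
           ┃London,bob36@example.com,█┃eted          
           ┃Berlin,frank69@example.co░┃━━━━━━━━━━━━━━
           ┃New York,ivy95@example.co░┃              
           ┃Mumbai,grace25@example.co░┃              
           ┃Toronto,grace99@example.c░┃              


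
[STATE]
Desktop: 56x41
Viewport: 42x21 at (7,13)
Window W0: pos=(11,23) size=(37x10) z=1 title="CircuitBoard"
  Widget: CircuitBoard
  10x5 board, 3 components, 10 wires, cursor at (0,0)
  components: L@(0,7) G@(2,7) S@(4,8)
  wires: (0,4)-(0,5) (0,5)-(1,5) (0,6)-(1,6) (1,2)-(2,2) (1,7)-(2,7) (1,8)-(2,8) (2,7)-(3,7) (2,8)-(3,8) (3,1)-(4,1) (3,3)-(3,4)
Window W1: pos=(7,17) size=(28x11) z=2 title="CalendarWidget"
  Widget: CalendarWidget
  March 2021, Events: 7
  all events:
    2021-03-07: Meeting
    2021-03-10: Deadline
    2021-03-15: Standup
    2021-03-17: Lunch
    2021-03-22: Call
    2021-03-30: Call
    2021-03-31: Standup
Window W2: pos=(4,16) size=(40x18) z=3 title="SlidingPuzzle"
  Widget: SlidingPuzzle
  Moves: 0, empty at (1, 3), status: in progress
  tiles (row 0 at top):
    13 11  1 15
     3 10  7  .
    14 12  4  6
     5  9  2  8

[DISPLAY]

                                          
                                          
                                          
━━━━━━━━━━━━━━━━━━━━━━━━━━━━━━━━━━━━┓     
lidingPuzzle                        ┃     
────────────────────────────────────┨     
───┬────┬────┬────┐                 ┃     
13 │ 11 │  1 │ 15 │                 ┃     
───┼────┼────┼────┤                 ┃     
 3 │ 10 │  7 │    │                 ┃     
───┼────┼────┼────┤                 ┃━━━┓ 
14 │ 12 │  4 │  6 │                 ┃   ┃ 
───┼────┼────┼────┤                 ┃───┨ 
 5 │  9 │  2 │  8 │                 ┃   ┃ 
───┴────┴────┴────┘                 ┃L  ┃ 
ves: 0                              ┃   ┃ 
                                    ┃·  ┃ 
                                    ┃│  ┃ 
                                    ┃G  ┃ 
                                    ┃━━━┛ 
━━━━━━━━━━━━━━━━━━━━━━━━━━━━━━━━━━━━┛     


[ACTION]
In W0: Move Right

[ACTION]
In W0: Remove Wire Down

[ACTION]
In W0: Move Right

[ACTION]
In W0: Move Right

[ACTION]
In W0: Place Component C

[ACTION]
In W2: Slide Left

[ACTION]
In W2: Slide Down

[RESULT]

                                          
                                          
                                          
━━━━━━━━━━━━━━━━━━━━━━━━━━━━━━━━━━━━┓     
lidingPuzzle                        ┃     
────────────────────────────────────┨     
───┬────┬────┬────┐                 ┃     
13 │ 11 │  1 │    │                 ┃     
───┼────┼────┼────┤                 ┃     
 3 │ 10 │  7 │ 15 │                 ┃     
───┼────┼────┼────┤                 ┃━━━┓ 
14 │ 12 │  4 │  6 │                 ┃   ┃ 
───┼────┼────┼────┤                 ┃───┨ 
 5 │  9 │  2 │  8 │                 ┃   ┃ 
───┴────┴────┴────┘                 ┃L  ┃ 
ves: 1                              ┃   ┃ 
                                    ┃·  ┃ 
                                    ┃│  ┃ 
                                    ┃G  ┃ 
                                    ┃━━━┛ 
━━━━━━━━━━━━━━━━━━━━━━━━━━━━━━━━━━━━┛     


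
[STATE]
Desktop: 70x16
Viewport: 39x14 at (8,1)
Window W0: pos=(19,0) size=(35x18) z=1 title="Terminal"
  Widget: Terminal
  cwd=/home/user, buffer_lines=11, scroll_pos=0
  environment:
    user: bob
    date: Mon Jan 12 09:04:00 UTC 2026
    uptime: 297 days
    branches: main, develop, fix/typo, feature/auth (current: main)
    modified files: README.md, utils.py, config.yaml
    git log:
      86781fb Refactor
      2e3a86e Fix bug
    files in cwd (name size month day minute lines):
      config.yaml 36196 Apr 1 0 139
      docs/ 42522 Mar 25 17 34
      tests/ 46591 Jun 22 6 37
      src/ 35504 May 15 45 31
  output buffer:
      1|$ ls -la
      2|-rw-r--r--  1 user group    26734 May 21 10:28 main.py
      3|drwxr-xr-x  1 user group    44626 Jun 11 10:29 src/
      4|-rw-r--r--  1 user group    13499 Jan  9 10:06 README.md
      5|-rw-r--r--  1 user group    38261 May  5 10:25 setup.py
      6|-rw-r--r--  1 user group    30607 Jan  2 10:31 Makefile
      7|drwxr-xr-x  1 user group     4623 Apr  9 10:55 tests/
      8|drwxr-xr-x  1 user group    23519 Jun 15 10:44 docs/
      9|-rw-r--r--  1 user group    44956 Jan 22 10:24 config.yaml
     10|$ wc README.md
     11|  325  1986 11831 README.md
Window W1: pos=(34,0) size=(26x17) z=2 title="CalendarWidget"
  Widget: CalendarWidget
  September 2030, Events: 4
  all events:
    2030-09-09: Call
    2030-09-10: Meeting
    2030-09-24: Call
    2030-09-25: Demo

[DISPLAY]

           ┃ Terminal     ┃ CalendarWid
           ┠──────────────┠────────────
           ┃$ ls -la      ┃     Septemb
           ┃-rw-r--r--  1 ┃Mo Tu We Th 
           ┃drwxr-xr-x  1 ┃            
           ┃-rw-r--r--  1 ┃ 2  3  4  5 
           ┃-rw-r--r--  1 ┃ 9* 10* 11 1
           ┃-rw-r--r--  1 ┃16 17 18 19 
           ┃drwxr-xr-x  1 ┃23 24* 25* 2
           ┃drwxr-xr-x  1 ┃30          
           ┃-rw-r--r--  1 ┃            
           ┃$ wc README.md┃            
           ┃  325  1986 11┃            
           ┃$ █           ┃            


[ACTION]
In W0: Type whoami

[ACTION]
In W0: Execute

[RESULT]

           ┃ Terminal     ┃ CalendarWid
           ┠──────────────┠────────────
           ┃$ ls -la      ┃     Septemb
           ┃-rw-r--r--  1 ┃Mo Tu We Th 
           ┃drwxr-xr-x  1 ┃            
           ┃-rw-r--r--  1 ┃ 2  3  4  5 
           ┃-rw-r--r--  1 ┃ 9* 10* 11 1
           ┃-rw-r--r--  1 ┃16 17 18 19 
           ┃drwxr-xr-x  1 ┃23 24* 25* 2
           ┃drwxr-xr-x  1 ┃30          
           ┃-rw-r--r--  1 ┃            
           ┃$ wc README.md┃            
           ┃  325  1986 11┃            
           ┃$ whoami      ┃            


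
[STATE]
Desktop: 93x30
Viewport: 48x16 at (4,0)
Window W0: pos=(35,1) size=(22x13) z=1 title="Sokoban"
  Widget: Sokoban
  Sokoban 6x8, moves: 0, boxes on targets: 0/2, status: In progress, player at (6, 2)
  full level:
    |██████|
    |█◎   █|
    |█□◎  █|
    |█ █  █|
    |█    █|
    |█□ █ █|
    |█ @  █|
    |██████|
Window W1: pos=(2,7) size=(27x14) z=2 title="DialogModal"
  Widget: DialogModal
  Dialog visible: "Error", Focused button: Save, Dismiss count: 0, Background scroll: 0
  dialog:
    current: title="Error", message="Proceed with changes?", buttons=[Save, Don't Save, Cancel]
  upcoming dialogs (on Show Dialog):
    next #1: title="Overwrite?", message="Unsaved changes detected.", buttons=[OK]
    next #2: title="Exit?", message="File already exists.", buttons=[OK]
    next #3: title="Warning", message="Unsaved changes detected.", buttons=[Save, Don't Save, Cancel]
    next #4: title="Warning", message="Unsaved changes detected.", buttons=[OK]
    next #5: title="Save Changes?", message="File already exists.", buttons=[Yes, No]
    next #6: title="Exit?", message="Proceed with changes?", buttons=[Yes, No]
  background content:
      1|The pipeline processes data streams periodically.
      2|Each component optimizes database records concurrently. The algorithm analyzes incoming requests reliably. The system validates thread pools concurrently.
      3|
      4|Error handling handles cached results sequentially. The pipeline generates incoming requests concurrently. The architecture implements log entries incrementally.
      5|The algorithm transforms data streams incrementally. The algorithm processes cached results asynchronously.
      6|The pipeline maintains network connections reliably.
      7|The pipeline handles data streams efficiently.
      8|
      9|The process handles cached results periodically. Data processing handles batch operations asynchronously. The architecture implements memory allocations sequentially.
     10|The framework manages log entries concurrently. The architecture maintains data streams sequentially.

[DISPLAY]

                                                
                               ┏━━━━━━━━━━━━━━━━
                               ┃ Sokoban        
                               ┠────────────────
                               ┃██████          
                               ┃█◎   █          
                               ┃█□◎  █          
━━━━━━━━━━━━━━━━━━━━━━━━┓      ┃█ █  █          
DialogModal             ┃      ┃█    █          
────────────────────────┨      ┃█□ █ █          
he pipeline processes da┃      ┃█ @  █          
ach component optimizes ┃      ┃██████          
 ┌───────────────────┐  ┃      ┃Moves: 0  0/2   
r│       Error       │ca┃      ┗━━━━━━━━━━━━━━━━
h│Proceed with change│s ┃                       
h│[Save]  Don't Save │ne┃                       


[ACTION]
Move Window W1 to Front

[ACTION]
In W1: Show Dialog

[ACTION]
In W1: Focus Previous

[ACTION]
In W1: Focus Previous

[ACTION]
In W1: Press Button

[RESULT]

                                                
                               ┏━━━━━━━━━━━━━━━━
                               ┃ Sokoban        
                               ┠────────────────
                               ┃██████          
                               ┃█◎   █          
                               ┃█□◎  █          
━━━━━━━━━━━━━━━━━━━━━━━━┓      ┃█ █  █          
DialogModal             ┃      ┃█    █          
────────────────────────┨      ┃█□ █ █          
he pipeline processes da┃      ┃█ @  █          
ach component optimizes ┃      ┃██████          
                        ┃      ┃Moves: 0  0/2   
rror handling handles ca┃      ┗━━━━━━━━━━━━━━━━
he algorithm transforms ┃                       
he pipeline maintains ne┃                       


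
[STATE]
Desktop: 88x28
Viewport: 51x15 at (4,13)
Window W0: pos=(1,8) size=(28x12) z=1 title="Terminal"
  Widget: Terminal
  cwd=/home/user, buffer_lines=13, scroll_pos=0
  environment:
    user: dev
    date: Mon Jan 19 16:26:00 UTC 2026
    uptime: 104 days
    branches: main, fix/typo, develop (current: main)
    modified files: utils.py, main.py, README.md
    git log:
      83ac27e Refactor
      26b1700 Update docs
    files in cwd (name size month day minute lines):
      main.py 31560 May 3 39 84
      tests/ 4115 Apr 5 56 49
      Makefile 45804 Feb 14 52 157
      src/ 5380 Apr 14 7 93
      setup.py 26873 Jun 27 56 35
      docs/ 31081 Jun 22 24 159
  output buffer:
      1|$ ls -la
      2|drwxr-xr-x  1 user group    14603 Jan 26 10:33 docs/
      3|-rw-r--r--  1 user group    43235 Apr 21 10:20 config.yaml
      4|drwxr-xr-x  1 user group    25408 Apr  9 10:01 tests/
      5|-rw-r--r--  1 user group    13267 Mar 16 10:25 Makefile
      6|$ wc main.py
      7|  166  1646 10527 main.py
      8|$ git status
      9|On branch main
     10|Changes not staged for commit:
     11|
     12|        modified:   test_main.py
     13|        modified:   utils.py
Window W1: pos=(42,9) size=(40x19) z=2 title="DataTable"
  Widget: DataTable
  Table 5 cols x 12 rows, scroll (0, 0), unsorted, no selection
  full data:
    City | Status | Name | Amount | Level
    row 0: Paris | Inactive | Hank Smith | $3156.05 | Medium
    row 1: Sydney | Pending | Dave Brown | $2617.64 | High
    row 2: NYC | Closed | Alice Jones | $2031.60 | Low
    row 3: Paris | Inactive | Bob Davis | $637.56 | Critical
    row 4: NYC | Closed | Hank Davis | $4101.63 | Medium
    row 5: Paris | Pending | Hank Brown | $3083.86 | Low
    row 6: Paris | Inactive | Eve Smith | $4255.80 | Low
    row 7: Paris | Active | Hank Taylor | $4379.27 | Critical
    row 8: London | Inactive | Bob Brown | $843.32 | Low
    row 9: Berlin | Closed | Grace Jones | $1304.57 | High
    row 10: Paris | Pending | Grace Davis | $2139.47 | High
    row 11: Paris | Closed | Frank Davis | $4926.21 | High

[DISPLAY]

w-r--r--  1 user group  ┃             ┃──────┼─────
wxr-xr-x  1 user group  ┃             ┃Paris │Inact
w-r--r--  1 user group  ┃             ┃Sydney│Pendi
wc main.py              ┃             ┃NYC   │Close
166  1646 10527 main.py ┃             ┃Paris │Inact
git status              ┃             ┃NYC   │Close
━━━━━━━━━━━━━━━━━━━━━━━━┛             ┃Paris │Pendi
                                      ┃Paris │Inact
                                      ┃Paris │Activ
                                      ┃London│Inact
                                      ┃Berlin│Close
                                      ┃Paris │Pendi
                                      ┃Paris │Close
                                      ┃            
                                      ┗━━━━━━━━━━━━


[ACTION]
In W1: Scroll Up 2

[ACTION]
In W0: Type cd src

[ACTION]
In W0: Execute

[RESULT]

                        ┃             ┃──────┼─────
      modified:   test_m┃             ┃Paris │Inact
      modified:   utils.┃             ┃Sydney│Pendi
cd src                  ┃             ┃NYC   │Close
                        ┃             ┃Paris │Inact
█                       ┃             ┃NYC   │Close
━━━━━━━━━━━━━━━━━━━━━━━━┛             ┃Paris │Pendi
                                      ┃Paris │Inact
                                      ┃Paris │Activ
                                      ┃London│Inact
                                      ┃Berlin│Close
                                      ┃Paris │Pendi
                                      ┃Paris │Close
                                      ┃            
                                      ┗━━━━━━━━━━━━


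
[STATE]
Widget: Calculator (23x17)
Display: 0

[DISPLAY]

                      0
┌───┬───┬───┬───┐      
│ 7 │ 8 │ 9 │ ÷ │      
├───┼───┼───┼───┤      
│ 4 │ 5 │ 6 │ × │      
├───┼───┼───┼───┤      
│ 1 │ 2 │ 3 │ - │      
├───┼───┼───┼───┤      
│ 0 │ . │ = │ + │      
├───┼───┼───┼───┤      
│ C │ MC│ MR│ M+│      
└───┴───┴───┴───┘      
                       
                       
                       
                       
                       


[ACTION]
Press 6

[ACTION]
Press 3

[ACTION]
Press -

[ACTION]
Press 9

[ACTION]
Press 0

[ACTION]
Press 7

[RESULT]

                    907
┌───┬───┬───┬───┐      
│ 7 │ 8 │ 9 │ ÷ │      
├───┼───┼───┼───┤      
│ 4 │ 5 │ 6 │ × │      
├───┼───┼───┼───┤      
│ 1 │ 2 │ 3 │ - │      
├───┼───┼───┼───┤      
│ 0 │ . │ = │ + │      
├───┼───┼───┼───┤      
│ C │ MC│ MR│ M+│      
└───┴───┴───┴───┘      
                       
                       
                       
                       
                       


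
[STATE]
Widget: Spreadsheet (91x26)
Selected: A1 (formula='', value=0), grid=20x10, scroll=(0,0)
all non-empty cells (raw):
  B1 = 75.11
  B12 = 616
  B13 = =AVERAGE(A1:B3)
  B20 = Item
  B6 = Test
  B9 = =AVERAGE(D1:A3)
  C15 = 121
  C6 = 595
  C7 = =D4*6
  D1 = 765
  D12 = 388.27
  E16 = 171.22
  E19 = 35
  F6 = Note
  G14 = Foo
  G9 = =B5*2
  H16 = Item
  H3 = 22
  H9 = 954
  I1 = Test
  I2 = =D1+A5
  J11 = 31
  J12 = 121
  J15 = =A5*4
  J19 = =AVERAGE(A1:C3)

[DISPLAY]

A1:                                                                                        
       A       B       C       D       E       F       G       H       I       J           
-------------------------------------------------------------------------------------------
  1      [0]   75.11       0     765       0       0       0       0Test           0       
  2        0       0       0       0       0       0       0       0     765       0       
  3        0       0       0       0       0       0       0      22       0       0       
  4        0       0       0       0       0       0       0       0       0       0       
  5        0       0       0       0       0       0       0       0       0       0       
  6        0Test         595       0       0Note           0       0       0       0       
  7        0       0       0       0       0       0       0       0       0       0       
  8        0       0       0       0       0       0       0       0       0       0       
  9        0   70.01       0       0       0       0       0     954       0       0       
 10        0       0       0       0       0       0       0       0       0       0       
 11        0       0       0       0       0       0       0       0       0      31       
 12        0     616       0  388.27       0       0       0       0       0     121       
 13        0   12.52       0       0       0       0       0       0       0       0       
 14        0       0       0       0       0       0Foo            0       0       0       
 15        0       0     121       0       0       0       0       0       0       0       
 16        0       0       0       0  171.22       0       0Item           0       0       
 17        0       0       0       0       0       0       0       0       0       0       
 18        0       0       0       0       0       0       0       0       0       0       
 19        0       0       0       0      35       0       0       0       0    8.35       
 20        0Item           0       0       0       0       0       0       0       0       
                                                                                           
                                                                                           
                                                                                           


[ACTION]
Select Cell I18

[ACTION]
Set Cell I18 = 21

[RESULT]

I18: 21                                                                                    
       A       B       C       D       E       F       G       H       I       J           
-------------------------------------------------------------------------------------------
  1        0   75.11       0     765       0       0       0       0Test           0       
  2        0       0       0       0       0       0       0       0     765       0       
  3        0       0       0       0       0       0       0      22       0       0       
  4        0       0       0       0       0       0       0       0       0       0       
  5        0       0       0       0       0       0       0       0       0       0       
  6        0Test         595       0       0Note           0       0       0       0       
  7        0       0       0       0       0       0       0       0       0       0       
  8        0       0       0       0       0       0       0       0       0       0       
  9        0   70.01       0       0       0       0       0     954       0       0       
 10        0       0       0       0       0       0       0       0       0       0       
 11        0       0       0       0       0       0       0       0       0      31       
 12        0     616       0  388.27       0       0       0       0       0     121       
 13        0   12.52       0       0       0       0       0       0       0       0       
 14        0       0       0       0       0       0Foo            0       0       0       
 15        0       0     121       0       0       0       0       0       0       0       
 16        0       0       0       0  171.22       0       0Item           0       0       
 17        0       0       0       0       0       0       0       0       0       0       
 18        0       0       0       0       0       0       0       0    [21]       0       
 19        0       0       0       0      35       0       0       0       0    8.35       
 20        0Item           0       0       0       0       0       0       0       0       
                                                                                           
                                                                                           
                                                                                           


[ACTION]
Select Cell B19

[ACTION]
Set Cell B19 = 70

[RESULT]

B19: 70                                                                                    
       A       B       C       D       E       F       G       H       I       J           
-------------------------------------------------------------------------------------------
  1        0   75.11       0     765       0       0       0       0Test           0       
  2        0       0       0       0       0       0       0       0     765       0       
  3        0       0       0       0       0       0       0      22       0       0       
  4        0       0       0       0       0       0       0       0       0       0       
  5        0       0       0       0       0       0       0       0       0       0       
  6        0Test         595       0       0Note           0       0       0       0       
  7        0       0       0       0       0       0       0       0       0       0       
  8        0       0       0       0       0       0       0       0       0       0       
  9        0   70.01       0       0       0       0       0     954       0       0       
 10        0       0       0       0       0       0       0       0       0       0       
 11        0       0       0       0       0       0       0       0       0      31       
 12        0     616       0  388.27       0       0       0       0       0     121       
 13        0   12.52       0       0       0       0       0       0       0       0       
 14        0       0       0       0       0       0Foo            0       0       0       
 15        0       0     121       0       0       0       0       0       0       0       
 16        0       0       0       0  171.22       0       0Item           0       0       
 17        0       0       0       0       0       0       0       0       0       0       
 18        0       0       0       0       0       0       0       0      21       0       
 19        0    [70]       0       0      35       0       0       0       0    8.35       
 20        0Item           0       0       0       0       0       0       0       0       
                                                                                           
                                                                                           
                                                                                           


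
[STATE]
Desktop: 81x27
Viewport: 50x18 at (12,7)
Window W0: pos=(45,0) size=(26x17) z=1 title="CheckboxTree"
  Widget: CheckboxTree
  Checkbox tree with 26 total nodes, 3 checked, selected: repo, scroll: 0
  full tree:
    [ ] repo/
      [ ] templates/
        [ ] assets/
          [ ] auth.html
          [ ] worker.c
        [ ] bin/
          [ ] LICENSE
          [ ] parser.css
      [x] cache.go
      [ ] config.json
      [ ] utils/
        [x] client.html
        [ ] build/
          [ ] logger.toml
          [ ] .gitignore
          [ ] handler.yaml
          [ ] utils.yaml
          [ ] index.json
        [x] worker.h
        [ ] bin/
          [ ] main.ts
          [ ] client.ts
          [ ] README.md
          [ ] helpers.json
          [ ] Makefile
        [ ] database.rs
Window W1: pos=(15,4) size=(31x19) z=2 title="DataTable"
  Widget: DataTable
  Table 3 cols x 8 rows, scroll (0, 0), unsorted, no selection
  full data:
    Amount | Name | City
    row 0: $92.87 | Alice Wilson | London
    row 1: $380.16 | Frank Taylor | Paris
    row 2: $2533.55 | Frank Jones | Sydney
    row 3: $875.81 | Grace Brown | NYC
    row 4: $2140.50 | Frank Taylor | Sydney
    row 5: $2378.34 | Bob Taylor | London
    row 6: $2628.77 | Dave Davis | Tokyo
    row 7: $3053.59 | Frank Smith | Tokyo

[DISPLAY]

   ┃Amount  │Name        │City   ┃       [ ] worke
   ┃────────┼────────────┼────── ┃     [ ] bin/   
   ┃$92.87  │Alice Wilson│London ┃       [ ] LICEN
   ┃$380.16 │Frank Taylor│Paris  ┃       [ ] parse
   ┃$2533.55│Frank Jones │Sydney ┃   [x] cache.go 
   ┃$875.81 │Grace Brown │NYC    ┃   [ ] config.js
   ┃$2140.50│Frank Taylor│Sydney ┃   [-] utils/   
   ┃$2378.34│Bob Taylor  │London ┃     [x] client.
   ┃$2628.77│Dave Davis  │Tokyo  ┃     [ ] build/ 
   ┃$3053.59│Frank Smith │Tokyo  ┃━━━━━━━━━━━━━━━━
   ┃                             ┃                
   ┃                             ┃                
   ┃                             ┃                
   ┃                             ┃                
   ┃                             ┃                
   ┗━━━━━━━━━━━━━━━━━━━━━━━━━━━━━┛                
                                                  
                                                  


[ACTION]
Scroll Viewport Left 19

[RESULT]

               ┃Amount  │Name        │City   ┃    
               ┃────────┼────────────┼────── ┃    
               ┃$92.87  │Alice Wilson│London ┃    
               ┃$380.16 │Frank Taylor│Paris  ┃    
               ┃$2533.55│Frank Jones │Sydney ┃   [
               ┃$875.81 │Grace Brown │NYC    ┃   [
               ┃$2140.50│Frank Taylor│Sydney ┃   [
               ┃$2378.34│Bob Taylor  │London ┃    
               ┃$2628.77│Dave Davis  │Tokyo  ┃    
               ┃$3053.59│Frank Smith │Tokyo  ┃━━━━
               ┃                             ┃    
               ┃                             ┃    
               ┃                             ┃    
               ┃                             ┃    
               ┃                             ┃    
               ┗━━━━━━━━━━━━━━━━━━━━━━━━━━━━━┛    
                                                  
                                                  


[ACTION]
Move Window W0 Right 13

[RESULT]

               ┃Amount  │Name        │City   ┃    
               ┃────────┼────────────┼────── ┃    
               ┃$92.87  │Alice Wilson│London ┃    
               ┃$380.16 │Frank Taylor│Paris  ┃    
               ┃$2533.55│Frank Jones │Sydney ┃    
               ┃$875.81 │Grace Brown │NYC    ┃    
               ┃$2140.50│Frank Taylor│Sydney ┃    
               ┃$2378.34│Bob Taylor  │London ┃    
               ┃$2628.77│Dave Davis  │Tokyo  ┃    
               ┃$3053.59│Frank Smith │Tokyo  ┃    
               ┃                             ┃    
               ┃                             ┃    
               ┃                             ┃    
               ┃                             ┃    
               ┃                             ┃    
               ┗━━━━━━━━━━━━━━━━━━━━━━━━━━━━━┛    
                                                  
                                                  


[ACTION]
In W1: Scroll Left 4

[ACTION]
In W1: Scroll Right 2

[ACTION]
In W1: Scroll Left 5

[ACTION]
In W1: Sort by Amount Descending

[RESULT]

               ┃Amount ▼│Name        │City   ┃    
               ┃────────┼────────────┼────── ┃    
               ┃$3053.59│Frank Smith │Tokyo  ┃    
               ┃$2628.77│Dave Davis  │Tokyo  ┃    
               ┃$2533.55│Frank Jones │Sydney ┃    
               ┃$2378.34│Bob Taylor  │London ┃    
               ┃$2140.50│Frank Taylor│Sydney ┃    
               ┃$875.81 │Grace Brown │NYC    ┃    
               ┃$380.16 │Frank Taylor│Paris  ┃    
               ┃$92.87  │Alice Wilson│London ┃    
               ┃                             ┃    
               ┃                             ┃    
               ┃                             ┃    
               ┃                             ┃    
               ┃                             ┃    
               ┗━━━━━━━━━━━━━━━━━━━━━━━━━━━━━┛    
                                                  
                                                  
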